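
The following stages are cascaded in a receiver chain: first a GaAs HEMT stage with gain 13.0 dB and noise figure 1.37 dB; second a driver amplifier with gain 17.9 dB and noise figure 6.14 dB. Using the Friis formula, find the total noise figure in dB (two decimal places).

1.84 dB

Convert to linear (a loss of L dB is a gain of −L dB): F_i = 10^(NF_i/10), G_i = 10^(G_i,dB/10)
  Stage 1: F_1 = 10^(1.37/10) = 1.371, G_1 = 10^(13.0/10) = 19.95
  Stage 2: F_2 = 10^(6.14/10) = 4.111, G_2 = 10^(17.9/10) = 61.66
Friis cascade:
  F = 1.371 + (4.111 − 1)/19.95 = 1.527
NF = 10 log₁₀(1.527) = 1.84 dB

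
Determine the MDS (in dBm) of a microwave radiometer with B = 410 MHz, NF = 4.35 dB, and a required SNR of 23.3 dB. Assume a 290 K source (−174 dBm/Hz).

Sensitivity = −174 + 10 log₁₀(B) + NF + SNR_min
= −174 + 86.13 + 4.35 + 23.3
= −60.22 dBm → −60.2 dBm

−60.2 dBm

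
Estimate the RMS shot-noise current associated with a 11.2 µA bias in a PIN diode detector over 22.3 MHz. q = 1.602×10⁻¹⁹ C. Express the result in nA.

8.95 nA

I_n = √(2qI·B)
2qI·B = 2 × 1.602×10⁻¹⁹ × 1.12×10⁻⁵ × 2.23×10⁷ = 8.00×10⁻¹⁷ A²
I_n = √(8.00×10⁻¹⁷) = 8.95×10⁻⁹ A = 8.95 nA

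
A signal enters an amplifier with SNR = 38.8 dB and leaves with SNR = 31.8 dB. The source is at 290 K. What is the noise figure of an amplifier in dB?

7.0 dB

NF (dB) = SNR_in(dB) − SNR_out(dB) when the source is at T₀
NF = 38.8 − 31.8 = 7.0 dB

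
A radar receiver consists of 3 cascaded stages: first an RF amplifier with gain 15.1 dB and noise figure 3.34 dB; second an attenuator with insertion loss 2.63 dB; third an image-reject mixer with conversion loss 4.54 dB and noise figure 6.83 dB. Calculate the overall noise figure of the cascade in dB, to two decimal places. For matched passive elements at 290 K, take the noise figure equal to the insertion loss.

Convert to linear (a loss of L dB is a gain of −L dB): F_i = 10^(NF_i/10), G_i = 10^(G_i,dB/10)
  Stage 1: F_1 = 10^(3.34/10) = 2.158, G_1 = 10^(15.1/10) = 32.36
  Stage 2: F_2 = 10^(2.63/10) = 1.832, G_2 = 10^(−2.63/10) = 0.5458
  Stage 3: F_3 = 10^(6.83/10) = 4.819, G_3 = 10^(−4.54/10) = 0.3516
Friis cascade:
  F = 2.158 + (1.832 − 1)/32.36 + (4.819 − 1)/17.66 = 2.400
NF = 10 log₁₀(2.400) = 3.80 dB

3.80 dB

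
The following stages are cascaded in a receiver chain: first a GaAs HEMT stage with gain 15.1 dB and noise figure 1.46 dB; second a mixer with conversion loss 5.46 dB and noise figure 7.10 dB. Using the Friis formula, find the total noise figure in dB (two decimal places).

1.84 dB

Convert to linear (a loss of L dB is a gain of −L dB): F_i = 10^(NF_i/10), G_i = 10^(G_i,dB/10)
  Stage 1: F_1 = 10^(1.46/10) = 1.400, G_1 = 10^(15.1/10) = 32.36
  Stage 2: F_2 = 10^(7.10/10) = 5.129, G_2 = 10^(−5.46/10) = 0.2844
Friis cascade:
  F = 1.400 + (5.129 − 1)/32.36 = 1.527
NF = 10 log₁₀(1.527) = 1.84 dB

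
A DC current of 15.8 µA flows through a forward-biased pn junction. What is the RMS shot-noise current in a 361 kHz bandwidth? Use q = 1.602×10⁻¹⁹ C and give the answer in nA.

I_n = √(2qI·B)
2qI·B = 2 × 1.602×10⁻¹⁹ × 1.58×10⁻⁵ × 3.61×10⁵ = 1.83×10⁻¹⁸ A²
I_n = √(1.83×10⁻¹⁸) = 1.35×10⁻⁹ A = 1.35 nA

1.35 nA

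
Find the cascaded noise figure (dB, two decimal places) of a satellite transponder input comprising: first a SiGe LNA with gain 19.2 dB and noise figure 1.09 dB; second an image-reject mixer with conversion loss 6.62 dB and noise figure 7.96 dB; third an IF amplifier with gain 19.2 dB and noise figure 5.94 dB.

Convert to linear (a loss of L dB is a gain of −L dB): F_i = 10^(NF_i/10), G_i = 10^(G_i,dB/10)
  Stage 1: F_1 = 10^(1.09/10) = 1.285, G_1 = 10^(19.2/10) = 83.18
  Stage 2: F_2 = 10^(7.96/10) = 6.252, G_2 = 10^(−6.62/10) = 0.2178
  Stage 3: F_3 = 10^(5.94/10) = 3.926, G_3 = 10^(19.2/10) = 83.18
Friis cascade:
  F = 1.285 + (6.252 − 1)/83.18 + (3.926 − 1)/18.11 = 1.510
NF = 10 log₁₀(1.510) = 1.79 dB

1.79 dB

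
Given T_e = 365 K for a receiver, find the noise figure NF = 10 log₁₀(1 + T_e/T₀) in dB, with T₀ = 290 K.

3.54 dB

F = 1 + T_e/T₀ = 1 + 365/290 = 2.25862
NF = 10 log₁₀(2.25862) = 3.54 dB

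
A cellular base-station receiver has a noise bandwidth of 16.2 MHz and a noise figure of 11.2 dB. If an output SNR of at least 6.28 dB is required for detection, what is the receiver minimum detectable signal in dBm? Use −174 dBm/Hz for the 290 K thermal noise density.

−84.4 dBm

Sensitivity = −174 + 10 log₁₀(B) + NF + SNR_min
= −174 + 72.1 + 11.2 + 6.28
= −84.42 dBm → −84.4 dBm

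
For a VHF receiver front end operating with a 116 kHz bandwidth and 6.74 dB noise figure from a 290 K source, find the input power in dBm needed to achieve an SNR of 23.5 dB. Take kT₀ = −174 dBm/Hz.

Sensitivity = −174 + 10 log₁₀(B) + NF + SNR_min
= −174 + 50.64 + 6.74 + 23.5
= −93.12 dBm → −93.1 dBm

−93.1 dBm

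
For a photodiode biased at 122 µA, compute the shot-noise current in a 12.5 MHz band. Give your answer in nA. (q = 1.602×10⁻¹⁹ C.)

I_n = √(2qI·B)
2qI·B = 2 × 1.602×10⁻¹⁹ × 1.22×10⁻⁴ × 1.25×10⁷ = 4.89×10⁻¹⁶ A²
I_n = √(4.89×10⁻¹⁶) = 2.21×10⁻⁸ A = 22.1 nA

22.1 nA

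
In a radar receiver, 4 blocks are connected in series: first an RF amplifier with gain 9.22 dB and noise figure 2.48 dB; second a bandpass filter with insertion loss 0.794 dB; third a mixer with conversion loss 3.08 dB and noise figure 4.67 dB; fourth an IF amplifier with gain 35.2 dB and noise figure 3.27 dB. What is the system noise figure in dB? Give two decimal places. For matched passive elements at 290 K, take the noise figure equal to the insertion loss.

Convert to linear (a loss of L dB is a gain of −L dB): F_i = 10^(NF_i/10), G_i = 10^(G_i,dB/10)
  Stage 1: F_1 = 10^(2.48/10) = 1.770, G_1 = 10^(9.22/10) = 8.356
  Stage 2: F_2 = 10^(0.794/10) = 1.201, G_2 = 10^(−0.794/10) = 0.8329
  Stage 3: F_3 = 10^(4.67/10) = 2.931, G_3 = 10^(−3.08/10) = 0.4920
  Stage 4: F_4 = 10^(3.27/10) = 2.123, G_4 = 10^(35.2/10) = 3311
Friis cascade:
  F = 1.770 + (1.201 − 1)/8.356 + (2.931 − 1)/6.960 + (2.123 − 1)/3.425 = 2.400
NF = 10 log₁₀(2.400) = 3.80 dB

3.80 dB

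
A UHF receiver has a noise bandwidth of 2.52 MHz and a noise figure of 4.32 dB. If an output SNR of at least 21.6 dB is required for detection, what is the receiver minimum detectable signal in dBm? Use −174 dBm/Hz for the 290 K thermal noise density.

−84.1 dBm

Sensitivity = −174 + 10 log₁₀(B) + NF + SNR_min
= −174 + 64.01 + 4.32 + 21.6
= −84.07 dBm → −84.1 dBm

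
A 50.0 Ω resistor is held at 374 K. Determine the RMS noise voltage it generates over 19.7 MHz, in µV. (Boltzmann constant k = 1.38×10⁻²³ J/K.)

V_n = √(4kTRB)
4kTRB = 4 × 1.38×10⁻²³ × 374 × 5.00×10¹ × 1.97×10⁷ = 2.03×10⁻¹¹ V²
V_n = √(2.03×10⁻¹¹) = 4.51×10⁻⁶ V = 4.51 µV

4.51 µV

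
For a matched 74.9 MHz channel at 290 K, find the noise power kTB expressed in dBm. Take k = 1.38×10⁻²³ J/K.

P_n = kTB = 1.38×10⁻²³ × 290 × 7.49×10⁷ = 3.00×10⁻¹³ W
In dBm: 10 log₁₀(3.00×10⁻¹³ / 10⁻³) = −95.2 dBm

−95.2 dBm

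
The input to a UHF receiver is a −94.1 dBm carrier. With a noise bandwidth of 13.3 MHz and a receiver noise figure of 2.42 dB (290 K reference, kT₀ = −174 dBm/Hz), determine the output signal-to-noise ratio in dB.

Noise floor: N = −174 + 10 log₁₀(B) + NF
10 log₁₀(1.33×10⁷) = 71.24 dB
N = −174 + 71.24 + 2.42 = −100.34 dBm
SNR = P_sig − N = −94.1 − (−100.34) = 6.24 dB → 6.2 dB

6.2 dB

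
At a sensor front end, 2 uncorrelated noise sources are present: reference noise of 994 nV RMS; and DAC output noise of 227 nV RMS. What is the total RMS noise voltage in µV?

Uncorrelated sources add in power (mean-square): V_tot = √(ΣV_i²)
V_tot = √[(9.94×10⁻⁷)² + (2.27×10⁻⁷)²] = 1.02×10⁻⁶ V = 1.02 µV

1.02 µV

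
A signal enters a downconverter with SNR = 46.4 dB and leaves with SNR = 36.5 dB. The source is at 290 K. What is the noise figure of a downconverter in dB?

NF (dB) = SNR_in(dB) − SNR_out(dB) when the source is at T₀
NF = 46.4 − 36.5 = 9.9 dB

9.9 dB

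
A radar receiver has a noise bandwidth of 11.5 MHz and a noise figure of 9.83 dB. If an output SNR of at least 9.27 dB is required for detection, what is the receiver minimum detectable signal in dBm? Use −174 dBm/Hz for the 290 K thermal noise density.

−84.3 dBm

Sensitivity = −174 + 10 log₁₀(B) + NF + SNR_min
= −174 + 70.61 + 9.83 + 9.27
= −84.29 dBm → −84.3 dBm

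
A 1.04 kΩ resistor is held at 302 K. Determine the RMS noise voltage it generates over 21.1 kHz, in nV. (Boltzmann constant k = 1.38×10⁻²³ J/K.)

605 nV

V_n = √(4kTRB)
4kTRB = 4 × 1.38×10⁻²³ × 302 × 1.04×10³ × 2.11×10⁴ = 3.66×10⁻¹³ V²
V_n = √(3.66×10⁻¹³) = 6.05×10⁻⁷ V = 605 nV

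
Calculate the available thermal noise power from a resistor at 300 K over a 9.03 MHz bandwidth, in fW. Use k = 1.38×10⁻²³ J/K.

37.4 fW

P_n = kTB = 1.38×10⁻²³ × 300 × 9.03×10⁶ = 3.74×10⁻¹⁴ W = 37.4 fW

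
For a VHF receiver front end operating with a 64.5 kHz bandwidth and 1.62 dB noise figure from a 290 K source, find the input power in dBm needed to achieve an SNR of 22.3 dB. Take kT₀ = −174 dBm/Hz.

−102.0 dBm

Sensitivity = −174 + 10 log₁₀(B) + NF + SNR_min
= −174 + 48.1 + 1.62 + 22.3
= −101.98 dBm → −102.0 dBm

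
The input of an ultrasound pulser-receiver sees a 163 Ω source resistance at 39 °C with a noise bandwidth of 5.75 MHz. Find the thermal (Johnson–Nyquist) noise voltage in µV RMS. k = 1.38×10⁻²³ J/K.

4.02 µV

T = 39 °C + 273.15 = 312.15 K
V_n = √(4kTRB)
4kTRB = 4 × 1.38×10⁻²³ × 312.15 × 1.63×10² × 5.75×10⁶ = 1.61×10⁻¹¹ V²
V_n = √(1.61×10⁻¹¹) = 4.02×10⁻⁶ V = 4.02 µV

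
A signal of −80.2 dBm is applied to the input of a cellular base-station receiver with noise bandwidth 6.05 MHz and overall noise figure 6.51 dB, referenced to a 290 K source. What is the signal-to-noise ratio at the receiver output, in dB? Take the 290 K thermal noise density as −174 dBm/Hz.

19.5 dB

Noise floor: N = −174 + 10 log₁₀(B) + NF
10 log₁₀(6.05×10⁶) = 67.82 dB
N = −174 + 67.82 + 6.51 = −99.67 dBm
SNR = P_sig − N = −80.2 − (−99.67) = 19.47 dB → 19.5 dB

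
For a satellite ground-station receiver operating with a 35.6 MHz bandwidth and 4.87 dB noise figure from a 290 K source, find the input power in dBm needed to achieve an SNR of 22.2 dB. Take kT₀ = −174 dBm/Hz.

−71.4 dBm

Sensitivity = −174 + 10 log₁₀(B) + NF + SNR_min
= −174 + 75.51 + 4.87 + 22.2
= −71.42 dBm → −71.4 dBm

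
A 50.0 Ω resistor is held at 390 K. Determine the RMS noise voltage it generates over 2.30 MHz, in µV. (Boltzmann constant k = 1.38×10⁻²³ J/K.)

V_n = √(4kTRB)
4kTRB = 4 × 1.38×10⁻²³ × 390 × 5.00×10¹ × 2.30×10⁶ = 2.48×10⁻¹² V²
V_n = √(2.48×10⁻¹²) = 1.57×10⁻⁶ V = 1.57 µV

1.57 µV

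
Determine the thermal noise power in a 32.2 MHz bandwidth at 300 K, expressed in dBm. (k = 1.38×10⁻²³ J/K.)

P_n = kTB = 1.38×10⁻²³ × 300 × 3.22×10⁷ = 1.33×10⁻¹³ W
In dBm: 10 log₁₀(1.33×10⁻¹³ / 10⁻³) = −98.8 dBm

−98.8 dBm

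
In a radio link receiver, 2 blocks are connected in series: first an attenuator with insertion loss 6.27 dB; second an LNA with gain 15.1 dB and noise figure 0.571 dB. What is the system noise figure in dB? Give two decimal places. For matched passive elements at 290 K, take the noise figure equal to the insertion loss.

6.84 dB

Convert to linear (a loss of L dB is a gain of −L dB): F_i = 10^(NF_i/10), G_i = 10^(G_i,dB/10)
  Stage 1: F_1 = 10^(6.27/10) = 4.236, G_1 = 10^(−6.27/10) = 0.2360
  Stage 2: F_2 = 10^(0.571/10) = 1.141, G_2 = 10^(15.1/10) = 32.36
Friis cascade:
  F = 4.236 + (1.141 − 1)/0.2360 = 4.832
NF = 10 log₁₀(4.832) = 6.84 dB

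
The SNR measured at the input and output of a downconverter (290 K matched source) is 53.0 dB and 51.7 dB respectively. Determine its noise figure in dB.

NF (dB) = SNR_in(dB) − SNR_out(dB) when the source is at T₀
NF = 53.0 − 51.7 = 1.3 dB

1.3 dB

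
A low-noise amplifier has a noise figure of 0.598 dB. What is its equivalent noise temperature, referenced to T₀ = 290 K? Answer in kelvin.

42.8 K

F = 10^(0.598/10) = 1.14762
T_e = (F − 1)·T₀ = (1.14762 − 1) × 290 = 42.8 K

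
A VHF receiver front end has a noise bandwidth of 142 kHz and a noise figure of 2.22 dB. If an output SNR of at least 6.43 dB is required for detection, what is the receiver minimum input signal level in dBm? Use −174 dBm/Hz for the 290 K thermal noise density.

−113.8 dBm

Sensitivity = −174 + 10 log₁₀(B) + NF + SNR_min
= −174 + 51.52 + 2.22 + 6.43
= −113.83 dBm → −113.8 dBm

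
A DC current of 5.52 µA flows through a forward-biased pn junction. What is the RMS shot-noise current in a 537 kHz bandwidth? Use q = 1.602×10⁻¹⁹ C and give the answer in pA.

I_n = √(2qI·B)
2qI·B = 2 × 1.602×10⁻¹⁹ × 5.52×10⁻⁶ × 5.37×10⁵ = 9.50×10⁻¹⁹ A²
I_n = √(9.50×10⁻¹⁹) = 9.75×10⁻¹⁰ A = 975 pA

975 pA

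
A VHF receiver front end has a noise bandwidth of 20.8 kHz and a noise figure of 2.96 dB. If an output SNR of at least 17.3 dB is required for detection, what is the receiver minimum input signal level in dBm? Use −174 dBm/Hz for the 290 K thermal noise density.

Sensitivity = −174 + 10 log₁₀(B) + NF + SNR_min
= −174 + 43.18 + 2.96 + 17.3
= −110.56 dBm → −110.6 dBm

−110.6 dBm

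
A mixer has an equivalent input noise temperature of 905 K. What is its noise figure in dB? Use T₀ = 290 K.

6.15 dB

F = 1 + T_e/T₀ = 1 + 905/290 = 4.12069
NF = 10 log₁₀(4.12069) = 6.15 dB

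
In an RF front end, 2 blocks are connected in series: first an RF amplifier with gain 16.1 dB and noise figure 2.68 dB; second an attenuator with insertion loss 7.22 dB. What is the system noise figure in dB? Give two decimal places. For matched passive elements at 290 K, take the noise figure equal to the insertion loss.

Convert to linear (a loss of L dB is a gain of −L dB): F_i = 10^(NF_i/10), G_i = 10^(G_i,dB/10)
  Stage 1: F_1 = 10^(2.68/10) = 1.854, G_1 = 10^(16.1/10) = 40.74
  Stage 2: F_2 = 10^(7.22/10) = 5.272, G_2 = 10^(−7.22/10) = 0.1897
Friis cascade:
  F = 1.854 + (5.272 − 1)/40.74 = 1.958
NF = 10 log₁₀(1.958) = 2.92 dB

2.92 dB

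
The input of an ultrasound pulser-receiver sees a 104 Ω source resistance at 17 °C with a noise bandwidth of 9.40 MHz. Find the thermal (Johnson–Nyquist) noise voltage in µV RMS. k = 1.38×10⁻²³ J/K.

3.96 µV

T = 17 °C + 273.15 = 290.15 K
V_n = √(4kTRB)
4kTRB = 4 × 1.38×10⁻²³ × 290.15 × 1.04×10² × 9.40×10⁶ = 1.57×10⁻¹¹ V²
V_n = √(1.57×10⁻¹¹) = 3.96×10⁻⁶ V = 3.96 µV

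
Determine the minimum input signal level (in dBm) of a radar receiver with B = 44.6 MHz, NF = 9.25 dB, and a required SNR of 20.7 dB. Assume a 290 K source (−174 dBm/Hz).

Sensitivity = −174 + 10 log₁₀(B) + NF + SNR_min
= −174 + 76.49 + 9.25 + 20.7
= −67.56 dBm → −67.6 dBm

−67.6 dBm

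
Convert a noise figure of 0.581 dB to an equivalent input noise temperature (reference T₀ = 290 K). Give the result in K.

F = 10^(0.581/10) = 1.14314
T_e = (F − 1)·T₀ = (1.14314 − 1) × 290 = 41.5 K

41.5 K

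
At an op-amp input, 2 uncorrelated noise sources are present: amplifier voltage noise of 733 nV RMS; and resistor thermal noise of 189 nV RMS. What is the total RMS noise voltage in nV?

Uncorrelated sources add in power (mean-square): V_tot = √(ΣV_i²)
V_tot = √[(7.33×10⁻⁷)² + (1.89×10⁻⁷)²] = 7.57×10⁻⁷ V = 757 nV

757 nV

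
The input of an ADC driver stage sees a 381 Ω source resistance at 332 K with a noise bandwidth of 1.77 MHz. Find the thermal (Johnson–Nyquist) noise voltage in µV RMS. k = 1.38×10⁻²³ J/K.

3.52 µV

V_n = √(4kTRB)
4kTRB = 4 × 1.38×10⁻²³ × 332 × 3.81×10² × 1.77×10⁶ = 1.24×10⁻¹¹ V²
V_n = √(1.24×10⁻¹¹) = 3.52×10⁻⁶ V = 3.52 µV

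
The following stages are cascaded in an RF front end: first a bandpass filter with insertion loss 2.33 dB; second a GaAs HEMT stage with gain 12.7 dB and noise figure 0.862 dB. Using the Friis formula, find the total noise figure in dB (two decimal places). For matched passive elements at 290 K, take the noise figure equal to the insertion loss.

Convert to linear (a loss of L dB is a gain of −L dB): F_i = 10^(NF_i/10), G_i = 10^(G_i,dB/10)
  Stage 1: F_1 = 10^(2.33/10) = 1.710, G_1 = 10^(−2.33/10) = 0.5848
  Stage 2: F_2 = 10^(0.862/10) = 1.220, G_2 = 10^(12.7/10) = 18.62
Friis cascade:
  F = 1.710 + (1.220 − 1)/0.5848 = 2.085
NF = 10 log₁₀(2.085) = 3.19 dB

3.19 dB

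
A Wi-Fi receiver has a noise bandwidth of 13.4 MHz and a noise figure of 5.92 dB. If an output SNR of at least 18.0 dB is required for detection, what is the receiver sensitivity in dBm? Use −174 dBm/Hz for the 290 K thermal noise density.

−78.8 dBm

Sensitivity = −174 + 10 log₁₀(B) + NF + SNR_min
= −174 + 71.27 + 5.92 + 18.0
= −78.81 dBm → −78.8 dBm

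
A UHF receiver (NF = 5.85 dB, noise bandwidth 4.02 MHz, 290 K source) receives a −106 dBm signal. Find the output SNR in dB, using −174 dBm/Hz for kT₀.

Noise floor: N = −174 + 10 log₁₀(B) + NF
10 log₁₀(4.02×10⁶) = 66.04 dB
N = −174 + 66.04 + 5.85 = −102.11 dBm
SNR = P_sig − N = −106 − (−102.11) = −3.89 dB → −3.9 dB

−3.9 dB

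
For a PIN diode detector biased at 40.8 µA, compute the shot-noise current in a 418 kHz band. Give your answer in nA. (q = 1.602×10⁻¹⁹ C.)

2.34 nA

I_n = √(2qI·B)
2qI·B = 2 × 1.602×10⁻¹⁹ × 4.08×10⁻⁵ × 4.18×10⁵ = 5.46×10⁻¹⁸ A²
I_n = √(5.46×10⁻¹⁸) = 2.34×10⁻⁹ A = 2.34 nA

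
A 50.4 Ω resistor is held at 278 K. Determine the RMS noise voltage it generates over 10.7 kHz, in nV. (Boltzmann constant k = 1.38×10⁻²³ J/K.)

91.0 nV

V_n = √(4kTRB)
4kTRB = 4 × 1.38×10⁻²³ × 278 × 5.04×10¹ × 1.07×10⁴ = 8.28×10⁻¹⁵ V²
V_n = √(8.28×10⁻¹⁵) = 9.10×10⁻⁸ V = 91.0 nV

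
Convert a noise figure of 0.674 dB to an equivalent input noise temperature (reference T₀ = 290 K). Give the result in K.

48.7 K

F = 10^(0.674/10) = 1.16788
T_e = (F − 1)·T₀ = (1.16788 − 1) × 290 = 48.7 K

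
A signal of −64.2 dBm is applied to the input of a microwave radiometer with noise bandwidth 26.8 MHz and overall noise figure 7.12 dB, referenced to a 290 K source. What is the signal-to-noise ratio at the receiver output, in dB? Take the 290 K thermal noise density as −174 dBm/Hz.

28.4 dB

Noise floor: N = −174 + 10 log₁₀(B) + NF
10 log₁₀(2.68×10⁷) = 74.28 dB
N = −174 + 74.28 + 7.12 = −92.60 dBm
SNR = P_sig − N = −64.2 − (−92.60) = 28.40 dB → 28.4 dB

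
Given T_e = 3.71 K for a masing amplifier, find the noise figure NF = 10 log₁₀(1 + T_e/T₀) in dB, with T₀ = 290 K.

0.055 dB

F = 1 + T_e/T₀ = 1 + 3.71/290 = 1.01279
NF = 10 log₁₀(1.01279) = 0.055 dB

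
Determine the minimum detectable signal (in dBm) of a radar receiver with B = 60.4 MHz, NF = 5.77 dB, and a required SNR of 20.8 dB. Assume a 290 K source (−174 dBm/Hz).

−69.6 dBm

Sensitivity = −174 + 10 log₁₀(B) + NF + SNR_min
= −174 + 77.81 + 5.77 + 20.8
= −69.62 dBm → −69.6 dBm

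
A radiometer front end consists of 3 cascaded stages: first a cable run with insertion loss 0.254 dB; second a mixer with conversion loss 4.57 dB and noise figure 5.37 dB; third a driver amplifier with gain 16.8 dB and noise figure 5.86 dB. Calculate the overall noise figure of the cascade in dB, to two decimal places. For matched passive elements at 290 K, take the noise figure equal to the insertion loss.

10.91 dB

Convert to linear (a loss of L dB is a gain of −L dB): F_i = 10^(NF_i/10), G_i = 10^(G_i,dB/10)
  Stage 1: F_1 = 10^(0.254/10) = 1.060, G_1 = 10^(−0.254/10) = 0.9432
  Stage 2: F_2 = 10^(5.37/10) = 3.443, G_2 = 10^(−4.57/10) = 0.3491
  Stage 3: F_3 = 10^(5.86/10) = 3.855, G_3 = 10^(16.8/10) = 47.86
Friis cascade:
  F = 1.060 + (3.443 − 1)/0.9432 + (3.855 − 1)/0.3293 = 12.32
NF = 10 log₁₀(12.32) = 10.91 dB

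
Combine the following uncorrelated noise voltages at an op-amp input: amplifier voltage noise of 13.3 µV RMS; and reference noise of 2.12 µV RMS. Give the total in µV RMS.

13.5 µV

Uncorrelated sources add in power (mean-square): V_tot = √(ΣV_i²)
V_tot = √[(1.33×10⁻⁵)² + (2.12×10⁻⁶)²] = 1.35×10⁻⁵ V = 13.5 µV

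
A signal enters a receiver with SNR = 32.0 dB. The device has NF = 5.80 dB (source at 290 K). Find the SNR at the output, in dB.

By definition F = SNR_in/SNR_out, so in dB: SNR_out = SNR_in − NF
SNR_out = 32.0 − 5.80 = 26.20 dB

26.20 dB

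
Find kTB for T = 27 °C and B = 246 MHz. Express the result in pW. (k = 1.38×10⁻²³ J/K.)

T = 27 °C + 273.15 = 300.15 K
P_n = kTB = 1.38×10⁻²³ × 300.15 × 2.46×10⁸ = 1.02×10⁻¹² W = 1.02 pW

1.02 pW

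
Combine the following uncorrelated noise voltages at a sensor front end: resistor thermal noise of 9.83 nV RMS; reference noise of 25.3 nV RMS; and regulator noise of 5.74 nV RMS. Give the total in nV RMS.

27.7 nV

Uncorrelated sources add in power (mean-square): V_tot = √(ΣV_i²)
V_tot = √[(9.83×10⁻⁹)² + (2.53×10⁻⁸)² + (5.74×10⁻⁹)²] = 2.77×10⁻⁸ V = 27.7 nV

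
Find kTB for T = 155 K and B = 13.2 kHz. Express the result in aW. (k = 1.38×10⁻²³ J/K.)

P_n = kTB = 1.38×10⁻²³ × 155 × 1.32×10⁴ = 2.82×10⁻¹⁷ W = 28.2 aW

28.2 aW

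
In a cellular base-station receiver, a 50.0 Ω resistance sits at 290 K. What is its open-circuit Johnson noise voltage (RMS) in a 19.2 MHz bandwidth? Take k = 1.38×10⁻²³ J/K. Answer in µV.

3.92 µV

V_n = √(4kTRB)
4kTRB = 4 × 1.38×10⁻²³ × 290 × 5.00×10¹ × 1.92×10⁷ = 1.54×10⁻¹¹ V²
V_n = √(1.54×10⁻¹¹) = 3.92×10⁻⁶ V = 3.92 µV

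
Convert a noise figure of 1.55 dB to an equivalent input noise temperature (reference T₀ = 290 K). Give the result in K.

F = 10^(1.55/10) = 1.42889
T_e = (F − 1)·T₀ = (1.42889 − 1) × 290 = 124 K

124 K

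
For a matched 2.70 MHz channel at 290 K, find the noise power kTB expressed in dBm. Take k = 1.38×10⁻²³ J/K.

−109.7 dBm

P_n = kTB = 1.38×10⁻²³ × 290 × 2.70×10⁶ = 1.08×10⁻¹⁴ W
In dBm: 10 log₁₀(1.08×10⁻¹⁴ / 10⁻³) = −109.7 dBm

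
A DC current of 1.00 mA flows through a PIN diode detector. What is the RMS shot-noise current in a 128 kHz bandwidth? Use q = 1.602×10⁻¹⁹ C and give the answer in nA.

I_n = √(2qI·B)
2qI·B = 2 × 1.602×10⁻¹⁹ × 1.00×10⁻³ × 1.28×10⁵ = 4.10×10⁻¹⁷ A²
I_n = √(4.10×10⁻¹⁷) = 6.40×10⁻⁹ A = 6.40 nA

6.40 nA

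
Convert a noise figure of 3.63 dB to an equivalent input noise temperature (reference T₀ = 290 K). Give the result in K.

F = 10^(3.63/10) = 2.30675
T_e = (F − 1)·T₀ = (2.30675 − 1) × 290 = 379 K

379 K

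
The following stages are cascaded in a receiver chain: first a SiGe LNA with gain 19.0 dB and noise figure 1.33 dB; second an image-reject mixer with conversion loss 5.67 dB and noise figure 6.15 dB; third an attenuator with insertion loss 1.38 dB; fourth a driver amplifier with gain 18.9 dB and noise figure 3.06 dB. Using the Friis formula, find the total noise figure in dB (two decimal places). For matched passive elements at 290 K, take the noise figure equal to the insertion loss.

1.70 dB

Convert to linear (a loss of L dB is a gain of −L dB): F_i = 10^(NF_i/10), G_i = 10^(G_i,dB/10)
  Stage 1: F_1 = 10^(1.33/10) = 1.358, G_1 = 10^(19.0/10) = 79.43
  Stage 2: F_2 = 10^(6.15/10) = 4.121, G_2 = 10^(−5.67/10) = 0.2710
  Stage 3: F_3 = 10^(1.38/10) = 1.374, G_3 = 10^(−1.38/10) = 0.7278
  Stage 4: F_4 = 10^(3.06/10) = 2.023, G_4 = 10^(18.9/10) = 77.62
Friis cascade:
  F = 1.358 + (4.121 − 1)/79.43 + (1.374 − 1)/21.53 + (2.023 − 1)/15.67 = 1.480
NF = 10 log₁₀(1.480) = 1.70 dB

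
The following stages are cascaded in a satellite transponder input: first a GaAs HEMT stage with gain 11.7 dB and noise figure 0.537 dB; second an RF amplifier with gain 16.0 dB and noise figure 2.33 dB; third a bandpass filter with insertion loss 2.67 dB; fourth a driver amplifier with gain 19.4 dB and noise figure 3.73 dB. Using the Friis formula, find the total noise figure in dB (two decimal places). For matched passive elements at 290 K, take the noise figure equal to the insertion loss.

0.74 dB

Convert to linear (a loss of L dB is a gain of −L dB): F_i = 10^(NF_i/10), G_i = 10^(G_i,dB/10)
  Stage 1: F_1 = 10^(0.537/10) = 1.132, G_1 = 10^(11.7/10) = 14.79
  Stage 2: F_2 = 10^(2.33/10) = 1.710, G_2 = 10^(16.0/10) = 39.81
  Stage 3: F_3 = 10^(2.67/10) = 1.849, G_3 = 10^(−2.67/10) = 0.5408
  Stage 4: F_4 = 10^(3.73/10) = 2.360, G_4 = 10^(19.4/10) = 87.10
Friis cascade:
  F = 1.132 + (1.710 − 1)/14.79 + (1.849 − 1)/588.8 + (2.360 − 1)/318.4 = 1.185
NF = 10 log₁₀(1.185) = 0.74 dB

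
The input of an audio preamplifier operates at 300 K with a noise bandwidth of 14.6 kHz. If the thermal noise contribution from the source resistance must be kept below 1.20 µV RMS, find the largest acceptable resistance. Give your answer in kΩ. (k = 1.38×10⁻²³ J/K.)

Johnson–Nyquist: V_n = √(4kTRB) ⇒ R = V_n² / (4kTB)
4kTB = 4 × 1.38×10⁻²³ × 300 × 1.46×10⁴ = 2.42×10⁻¹⁶
R = (1.20×10⁻⁶)² / 2.42×10⁻¹⁶ = 5.96×10³ Ω = 5.96 kΩ

5.96 kΩ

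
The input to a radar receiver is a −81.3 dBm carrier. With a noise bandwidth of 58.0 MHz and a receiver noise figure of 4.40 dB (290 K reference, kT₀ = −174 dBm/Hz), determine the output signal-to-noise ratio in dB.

10.7 dB

Noise floor: N = −174 + 10 log₁₀(B) + NF
10 log₁₀(5.80×10⁷) = 77.63 dB
N = −174 + 77.63 + 4.40 = −91.97 dBm
SNR = P_sig − N = −81.3 − (−91.97) = 10.67 dB → 10.7 dB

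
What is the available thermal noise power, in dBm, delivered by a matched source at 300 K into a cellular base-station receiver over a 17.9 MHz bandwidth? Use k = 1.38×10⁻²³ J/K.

−101.3 dBm

P_n = kTB = 1.38×10⁻²³ × 300 × 1.79×10⁷ = 7.41×10⁻¹⁴ W
In dBm: 10 log₁₀(7.41×10⁻¹⁴ / 10⁻³) = −101.3 dBm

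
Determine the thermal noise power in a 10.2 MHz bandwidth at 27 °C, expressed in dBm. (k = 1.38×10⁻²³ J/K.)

T = 27 °C + 273.15 = 300.15 K
P_n = kTB = 1.38×10⁻²³ × 300.15 × 1.02×10⁷ = 4.22×10⁻¹⁴ W
In dBm: 10 log₁₀(4.22×10⁻¹⁴ / 10⁻³) = −103.7 dBm

−103.7 dBm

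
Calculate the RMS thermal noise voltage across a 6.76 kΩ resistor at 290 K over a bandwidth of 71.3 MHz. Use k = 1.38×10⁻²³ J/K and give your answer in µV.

87.8 µV

V_n = √(4kTRB)
4kTRB = 4 × 1.38×10⁻²³ × 290 × 6.76×10³ × 7.13×10⁷ = 7.72×10⁻⁹ V²
V_n = √(7.72×10⁻⁹) = 8.78×10⁻⁵ V = 87.8 µV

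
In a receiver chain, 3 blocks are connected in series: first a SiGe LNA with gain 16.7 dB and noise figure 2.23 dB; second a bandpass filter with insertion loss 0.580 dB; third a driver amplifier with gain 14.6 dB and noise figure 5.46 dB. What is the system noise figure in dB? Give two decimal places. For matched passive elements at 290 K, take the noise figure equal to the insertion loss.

Convert to linear (a loss of L dB is a gain of −L dB): F_i = 10^(NF_i/10), G_i = 10^(G_i,dB/10)
  Stage 1: F_1 = 10^(2.23/10) = 1.671, G_1 = 10^(16.7/10) = 46.77
  Stage 2: F_2 = 10^(0.580/10) = 1.143, G_2 = 10^(−0.580/10) = 0.8750
  Stage 3: F_3 = 10^(5.46/10) = 3.516, G_3 = 10^(14.6/10) = 28.84
Friis cascade:
  F = 1.671 + (1.143 − 1)/46.77 + (3.516 − 1)/40.93 = 1.736
NF = 10 log₁₀(1.736) = 2.39 dB

2.39 dB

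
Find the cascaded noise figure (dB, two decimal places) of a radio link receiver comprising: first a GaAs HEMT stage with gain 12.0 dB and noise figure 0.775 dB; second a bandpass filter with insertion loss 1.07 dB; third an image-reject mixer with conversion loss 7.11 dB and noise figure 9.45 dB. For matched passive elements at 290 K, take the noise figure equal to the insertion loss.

2.66 dB

Convert to linear (a loss of L dB is a gain of −L dB): F_i = 10^(NF_i/10), G_i = 10^(G_i,dB/10)
  Stage 1: F_1 = 10^(0.775/10) = 1.195, G_1 = 10^(12.0/10) = 15.85
  Stage 2: F_2 = 10^(1.07/10) = 1.279, G_2 = 10^(−1.07/10) = 0.7816
  Stage 3: F_3 = 10^(9.45/10) = 8.810, G_3 = 10^(−7.11/10) = 0.1945
Friis cascade:
  F = 1.195 + (1.279 − 1)/15.85 + (8.810 − 1)/12.39 = 1.843
NF = 10 log₁₀(1.843) = 2.66 dB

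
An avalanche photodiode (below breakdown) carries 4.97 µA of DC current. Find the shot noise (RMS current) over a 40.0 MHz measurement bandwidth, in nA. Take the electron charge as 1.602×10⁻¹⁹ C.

I_n = √(2qI·B)
2qI·B = 2 × 1.602×10⁻¹⁹ × 4.97×10⁻⁶ × 4.00×10⁷ = 6.37×10⁻¹⁷ A²
I_n = √(6.37×10⁻¹⁷) = 7.98×10⁻⁹ A = 7.98 nA

7.98 nA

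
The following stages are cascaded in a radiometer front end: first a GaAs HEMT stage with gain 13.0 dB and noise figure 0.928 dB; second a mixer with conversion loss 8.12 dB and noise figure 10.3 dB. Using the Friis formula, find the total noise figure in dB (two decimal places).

2.37 dB

Convert to linear (a loss of L dB is a gain of −L dB): F_i = 10^(NF_i/10), G_i = 10^(G_i,dB/10)
  Stage 1: F_1 = 10^(0.928/10) = 1.238, G_1 = 10^(13.0/10) = 19.95
  Stage 2: F_2 = 10^(10.3/10) = 10.72, G_2 = 10^(−8.12/10) = 0.1542
Friis cascade:
  F = 1.238 + (10.72 − 1)/19.95 = 1.725
NF = 10 log₁₀(1.725) = 2.37 dB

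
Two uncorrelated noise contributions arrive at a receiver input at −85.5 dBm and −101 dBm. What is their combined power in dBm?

−85.4 dBm

Convert to linear, add, convert back:
P₁ = 2.82×10⁻¹² W, P₂ = 7.94×10⁻¹⁴ W
P_tot = 2.90×10⁻¹² W → 10 log₁₀(P_tot / 10⁻³) = −85.4 dBm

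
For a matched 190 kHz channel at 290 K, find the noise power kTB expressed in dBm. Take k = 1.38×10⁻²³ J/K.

P_n = kTB = 1.38×10⁻²³ × 290 × 1.90×10⁵ = 7.60×10⁻¹⁶ W
In dBm: 10 log₁₀(7.60×10⁻¹⁶ / 10⁻³) = −121.2 dBm

−121.2 dBm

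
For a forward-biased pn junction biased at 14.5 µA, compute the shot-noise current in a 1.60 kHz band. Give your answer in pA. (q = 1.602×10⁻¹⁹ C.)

86.2 pA

I_n = √(2qI·B)
2qI·B = 2 × 1.602×10⁻¹⁹ × 1.45×10⁻⁵ × 1.60×10³ = 7.43×10⁻²¹ A²
I_n = √(7.43×10⁻²¹) = 8.62×10⁻¹¹ A = 86.2 pA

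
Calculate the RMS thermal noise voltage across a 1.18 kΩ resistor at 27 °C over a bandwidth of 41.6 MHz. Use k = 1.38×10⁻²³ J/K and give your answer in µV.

T = 27 °C + 273.15 = 300.15 K
V_n = √(4kTRB)
4kTRB = 4 × 1.38×10⁻²³ × 300.15 × 1.18×10³ × 4.16×10⁷ = 8.13×10⁻¹⁰ V²
V_n = √(8.13×10⁻¹⁰) = 2.85×10⁻⁵ V = 28.5 µV

28.5 µV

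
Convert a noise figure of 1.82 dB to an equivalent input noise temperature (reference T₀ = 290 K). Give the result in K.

151 K

F = 10^(1.82/10) = 1.52055
T_e = (F − 1)·T₀ = (1.52055 − 1) × 290 = 151 K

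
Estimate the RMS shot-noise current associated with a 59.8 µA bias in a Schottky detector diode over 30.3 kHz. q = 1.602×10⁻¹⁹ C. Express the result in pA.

I_n = √(2qI·B)
2qI·B = 2 × 1.602×10⁻¹⁹ × 5.98×10⁻⁵ × 3.03×10⁴ = 5.81×10⁻¹⁹ A²
I_n = √(5.81×10⁻¹⁹) = 7.62×10⁻¹⁰ A = 762 pA

762 pA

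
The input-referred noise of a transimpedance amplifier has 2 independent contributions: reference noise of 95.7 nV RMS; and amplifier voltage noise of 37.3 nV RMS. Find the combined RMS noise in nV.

Uncorrelated sources add in power (mean-square): V_tot = √(ΣV_i²)
V_tot = √[(9.57×10⁻⁸)² + (3.73×10⁻⁸)²] = 1.03×10⁻⁷ V = 103 nV

103 nV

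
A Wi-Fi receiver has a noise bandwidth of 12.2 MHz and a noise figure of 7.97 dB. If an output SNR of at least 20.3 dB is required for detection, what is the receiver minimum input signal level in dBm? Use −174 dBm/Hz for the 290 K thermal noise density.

−74.9 dBm

Sensitivity = −174 + 10 log₁₀(B) + NF + SNR_min
= −174 + 70.86 + 7.97 + 20.3
= −74.87 dBm → −74.9 dBm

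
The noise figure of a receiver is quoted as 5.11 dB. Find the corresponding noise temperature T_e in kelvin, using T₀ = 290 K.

F = 10^(5.11/10) = 3.2434
T_e = (F − 1)·T₀ = (3.2434 − 1) × 290 = 651 K

651 K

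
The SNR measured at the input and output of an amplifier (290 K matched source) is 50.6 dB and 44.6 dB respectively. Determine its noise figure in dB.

6.0 dB

NF (dB) = SNR_in(dB) − SNR_out(dB) when the source is at T₀
NF = 50.6 − 44.6 = 6.0 dB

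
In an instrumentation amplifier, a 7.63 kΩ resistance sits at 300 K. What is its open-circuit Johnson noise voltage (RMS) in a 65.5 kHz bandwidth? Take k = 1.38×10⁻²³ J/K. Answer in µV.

V_n = √(4kTRB)
4kTRB = 4 × 1.38×10⁻²³ × 300 × 7.63×10³ × 6.55×10⁴ = 8.28×10⁻¹² V²
V_n = √(8.28×10⁻¹²) = 2.88×10⁻⁶ V = 2.88 µV

2.88 µV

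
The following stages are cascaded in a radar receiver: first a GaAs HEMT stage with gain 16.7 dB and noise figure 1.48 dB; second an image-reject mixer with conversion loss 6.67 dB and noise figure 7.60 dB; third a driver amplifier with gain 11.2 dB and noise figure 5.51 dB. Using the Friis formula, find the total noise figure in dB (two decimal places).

Convert to linear (a loss of L dB is a gain of −L dB): F_i = 10^(NF_i/10), G_i = 10^(G_i,dB/10)
  Stage 1: F_1 = 10^(1.48/10) = 1.406, G_1 = 10^(16.7/10) = 46.77
  Stage 2: F_2 = 10^(7.60/10) = 5.754, G_2 = 10^(−6.67/10) = 0.2153
  Stage 3: F_3 = 10^(5.51/10) = 3.556, G_3 = 10^(11.2/10) = 13.18
Friis cascade:
  F = 1.406 + (5.754 − 1)/46.77 + (3.556 − 1)/10.07 = 1.762
NF = 10 log₁₀(1.762) = 2.46 dB

2.46 dB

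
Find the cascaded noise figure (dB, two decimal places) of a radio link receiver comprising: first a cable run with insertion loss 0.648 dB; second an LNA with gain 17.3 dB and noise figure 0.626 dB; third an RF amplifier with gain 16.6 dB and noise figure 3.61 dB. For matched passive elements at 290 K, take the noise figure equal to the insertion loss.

1.36 dB

Convert to linear (a loss of L dB is a gain of −L dB): F_i = 10^(NF_i/10), G_i = 10^(G_i,dB/10)
  Stage 1: F_1 = 10^(0.648/10) = 1.161, G_1 = 10^(−0.648/10) = 0.8614
  Stage 2: F_2 = 10^(0.626/10) = 1.155, G_2 = 10^(17.3/10) = 53.70
  Stage 3: F_3 = 10^(3.61/10) = 2.296, G_3 = 10^(16.6/10) = 45.71
Friis cascade:
  F = 1.161 + (1.155 − 1)/0.8614 + (2.296 − 1)/46.26 = 1.369
NF = 10 log₁₀(1.369) = 1.36 dB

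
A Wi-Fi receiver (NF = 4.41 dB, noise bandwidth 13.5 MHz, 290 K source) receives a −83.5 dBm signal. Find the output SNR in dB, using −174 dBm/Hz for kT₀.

14.8 dB

Noise floor: N = −174 + 10 log₁₀(B) + NF
10 log₁₀(1.35×10⁷) = 71.3 dB
N = −174 + 71.3 + 4.41 = −98.29 dBm
SNR = P_sig − N = −83.5 − (−98.29) = 14.79 dB → 14.8 dB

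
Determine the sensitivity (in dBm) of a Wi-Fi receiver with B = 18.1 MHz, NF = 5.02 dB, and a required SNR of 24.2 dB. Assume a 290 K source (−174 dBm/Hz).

Sensitivity = −174 + 10 log₁₀(B) + NF + SNR_min
= −174 + 72.58 + 5.02 + 24.2
= −72.20 dBm → −72.2 dBm

−72.2 dBm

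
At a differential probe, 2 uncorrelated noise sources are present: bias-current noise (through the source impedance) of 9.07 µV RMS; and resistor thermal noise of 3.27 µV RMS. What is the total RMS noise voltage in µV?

9.64 µV

Uncorrelated sources add in power (mean-square): V_tot = √(ΣV_i²)
V_tot = √[(9.07×10⁻⁶)² + (3.27×10⁻⁶)²] = 9.64×10⁻⁶ V = 9.64 µV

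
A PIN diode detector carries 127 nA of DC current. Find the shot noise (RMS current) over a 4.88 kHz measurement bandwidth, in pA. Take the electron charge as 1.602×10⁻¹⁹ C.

14.1 pA

I_n = √(2qI·B)
2qI·B = 2 × 1.602×10⁻¹⁹ × 1.27×10⁻⁷ × 4.88×10³ = 1.99×10⁻²² A²
I_n = √(1.99×10⁻²²) = 1.41×10⁻¹¹ A = 14.1 pA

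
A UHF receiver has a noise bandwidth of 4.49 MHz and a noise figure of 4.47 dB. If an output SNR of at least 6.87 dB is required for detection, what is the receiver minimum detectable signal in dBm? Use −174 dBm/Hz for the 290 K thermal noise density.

Sensitivity = −174 + 10 log₁₀(B) + NF + SNR_min
= −174 + 66.52 + 4.47 + 6.87
= −96.14 dBm → −96.1 dBm

−96.1 dBm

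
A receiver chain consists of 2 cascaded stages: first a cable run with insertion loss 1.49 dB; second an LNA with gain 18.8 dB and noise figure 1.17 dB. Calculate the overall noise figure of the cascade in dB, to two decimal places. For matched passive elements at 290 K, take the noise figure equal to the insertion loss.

Convert to linear (a loss of L dB is a gain of −L dB): F_i = 10^(NF_i/10), G_i = 10^(G_i,dB/10)
  Stage 1: F_1 = 10^(1.49/10) = 1.409, G_1 = 10^(−1.49/10) = 0.7096
  Stage 2: F_2 = 10^(1.17/10) = 1.309, G_2 = 10^(18.8/10) = 75.86
Friis cascade:
  F = 1.409 + (1.309 − 1)/0.7096 = 1.845
NF = 10 log₁₀(1.845) = 2.66 dB

2.66 dB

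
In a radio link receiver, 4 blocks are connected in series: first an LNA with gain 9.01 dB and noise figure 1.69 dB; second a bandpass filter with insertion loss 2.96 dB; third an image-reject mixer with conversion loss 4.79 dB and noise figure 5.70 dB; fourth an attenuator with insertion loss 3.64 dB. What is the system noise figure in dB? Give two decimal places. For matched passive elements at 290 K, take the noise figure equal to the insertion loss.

Convert to linear (a loss of L dB is a gain of −L dB): F_i = 10^(NF_i/10), G_i = 10^(G_i,dB/10)
  Stage 1: F_1 = 10^(1.69/10) = 1.476, G_1 = 10^(9.01/10) = 7.962
  Stage 2: F_2 = 10^(2.96/10) = 1.977, G_2 = 10^(−2.96/10) = 0.5058
  Stage 3: F_3 = 10^(5.70/10) = 3.715, G_3 = 10^(−4.79/10) = 0.3319
  Stage 4: F_4 = 10^(3.64/10) = 2.312, G_4 = 10^(−3.64/10) = 0.4325
Friis cascade:
  F = 1.476 + (1.977 − 1)/7.962 + (3.715 − 1)/4.027 + (2.312 − 1)/1.337 = 3.254
NF = 10 log₁₀(3.254) = 5.12 dB

5.12 dB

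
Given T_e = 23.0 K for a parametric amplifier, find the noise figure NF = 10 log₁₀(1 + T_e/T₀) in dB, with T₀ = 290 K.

0.331 dB

F = 1 + T_e/T₀ = 1 + 23.0/290 = 1.07931
NF = 10 log₁₀(1.07931) = 0.331 dB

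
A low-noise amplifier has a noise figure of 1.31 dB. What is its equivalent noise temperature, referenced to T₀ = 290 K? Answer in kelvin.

102 K

F = 10^(1.31/10) = 1.35207
T_e = (F − 1)·T₀ = (1.35207 − 1) × 290 = 102 K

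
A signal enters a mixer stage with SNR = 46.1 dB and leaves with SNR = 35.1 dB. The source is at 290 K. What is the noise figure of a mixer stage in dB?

11.0 dB

NF (dB) = SNR_in(dB) − SNR_out(dB) when the source is at T₀
NF = 46.1 − 35.1 = 11.0 dB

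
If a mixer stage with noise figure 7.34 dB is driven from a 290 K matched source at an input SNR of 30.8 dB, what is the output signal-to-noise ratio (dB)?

23.46 dB

By definition F = SNR_in/SNR_out, so in dB: SNR_out = SNR_in − NF
SNR_out = 30.8 − 7.34 = 23.46 dB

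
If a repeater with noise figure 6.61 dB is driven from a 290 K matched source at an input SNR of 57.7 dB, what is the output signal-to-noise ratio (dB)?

By definition F = SNR_in/SNR_out, so in dB: SNR_out = SNR_in − NF
SNR_out = 57.7 − 6.61 = 51.09 dB

51.09 dB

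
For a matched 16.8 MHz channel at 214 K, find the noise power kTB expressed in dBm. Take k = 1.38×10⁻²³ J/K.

−103.0 dBm

P_n = kTB = 1.38×10⁻²³ × 214 × 1.68×10⁷ = 4.96×10⁻¹⁴ W
In dBm: 10 log₁₀(4.96×10⁻¹⁴ / 10⁻³) = −103.0 dBm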